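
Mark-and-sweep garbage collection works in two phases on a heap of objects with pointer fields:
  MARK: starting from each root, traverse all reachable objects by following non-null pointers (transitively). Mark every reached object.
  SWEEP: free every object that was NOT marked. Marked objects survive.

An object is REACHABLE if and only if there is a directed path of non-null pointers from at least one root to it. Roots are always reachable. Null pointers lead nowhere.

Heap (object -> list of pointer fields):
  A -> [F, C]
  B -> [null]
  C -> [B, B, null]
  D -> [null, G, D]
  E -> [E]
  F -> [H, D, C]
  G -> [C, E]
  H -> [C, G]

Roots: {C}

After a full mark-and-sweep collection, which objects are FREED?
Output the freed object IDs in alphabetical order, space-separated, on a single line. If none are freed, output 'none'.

Answer: A D E F G H

Derivation:
Roots: C
Mark C: refs=B B null, marked=C
Mark B: refs=null, marked=B C
Unmarked (collected): A D E F G H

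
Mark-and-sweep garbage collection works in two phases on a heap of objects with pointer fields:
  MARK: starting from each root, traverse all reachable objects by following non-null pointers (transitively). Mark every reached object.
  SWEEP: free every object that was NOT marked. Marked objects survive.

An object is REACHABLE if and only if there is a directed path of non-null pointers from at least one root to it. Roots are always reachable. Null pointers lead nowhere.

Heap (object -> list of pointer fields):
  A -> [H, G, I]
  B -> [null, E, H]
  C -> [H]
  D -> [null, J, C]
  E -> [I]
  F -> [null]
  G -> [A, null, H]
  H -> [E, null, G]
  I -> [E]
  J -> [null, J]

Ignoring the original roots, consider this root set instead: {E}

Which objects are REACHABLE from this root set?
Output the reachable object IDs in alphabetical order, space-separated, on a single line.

Roots: E
Mark E: refs=I, marked=E
Mark I: refs=E, marked=E I
Unmarked (collected): A B C D F G H J

Answer: E I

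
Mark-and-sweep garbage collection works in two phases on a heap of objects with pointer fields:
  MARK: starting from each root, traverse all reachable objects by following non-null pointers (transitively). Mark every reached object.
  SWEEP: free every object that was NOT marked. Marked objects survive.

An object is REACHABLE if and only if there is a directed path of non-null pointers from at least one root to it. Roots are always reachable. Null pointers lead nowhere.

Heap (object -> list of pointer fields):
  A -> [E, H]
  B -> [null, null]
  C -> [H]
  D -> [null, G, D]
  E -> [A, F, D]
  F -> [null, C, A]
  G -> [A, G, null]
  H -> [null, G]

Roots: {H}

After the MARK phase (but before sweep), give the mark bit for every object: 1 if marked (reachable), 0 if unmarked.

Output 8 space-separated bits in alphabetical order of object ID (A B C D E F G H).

Answer: 1 0 1 1 1 1 1 1

Derivation:
Roots: H
Mark H: refs=null G, marked=H
Mark G: refs=A G null, marked=G H
Mark A: refs=E H, marked=A G H
Mark E: refs=A F D, marked=A E G H
Mark F: refs=null C A, marked=A E F G H
Mark D: refs=null G D, marked=A D E F G H
Mark C: refs=H, marked=A C D E F G H
Unmarked (collected): B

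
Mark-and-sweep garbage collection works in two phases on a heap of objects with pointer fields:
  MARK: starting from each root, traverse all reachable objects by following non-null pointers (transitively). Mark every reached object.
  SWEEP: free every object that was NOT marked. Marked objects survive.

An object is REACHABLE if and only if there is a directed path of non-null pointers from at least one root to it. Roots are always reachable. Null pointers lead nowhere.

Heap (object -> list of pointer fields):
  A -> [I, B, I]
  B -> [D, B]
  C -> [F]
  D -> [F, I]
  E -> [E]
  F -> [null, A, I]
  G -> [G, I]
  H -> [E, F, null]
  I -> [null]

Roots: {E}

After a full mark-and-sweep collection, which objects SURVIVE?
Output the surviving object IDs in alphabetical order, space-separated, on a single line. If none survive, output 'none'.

Roots: E
Mark E: refs=E, marked=E
Unmarked (collected): A B C D F G H I

Answer: E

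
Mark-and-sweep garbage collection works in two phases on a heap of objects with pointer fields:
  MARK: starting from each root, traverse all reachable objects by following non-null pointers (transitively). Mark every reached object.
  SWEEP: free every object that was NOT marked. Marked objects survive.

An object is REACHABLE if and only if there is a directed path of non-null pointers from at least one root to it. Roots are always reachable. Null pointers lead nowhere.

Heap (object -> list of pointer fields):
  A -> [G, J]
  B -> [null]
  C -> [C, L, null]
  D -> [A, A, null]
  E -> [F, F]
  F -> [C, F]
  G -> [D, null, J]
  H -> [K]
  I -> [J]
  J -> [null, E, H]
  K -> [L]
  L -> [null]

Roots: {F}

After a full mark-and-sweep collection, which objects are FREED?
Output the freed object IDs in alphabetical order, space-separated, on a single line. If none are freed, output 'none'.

Answer: A B D E G H I J K

Derivation:
Roots: F
Mark F: refs=C F, marked=F
Mark C: refs=C L null, marked=C F
Mark L: refs=null, marked=C F L
Unmarked (collected): A B D E G H I J K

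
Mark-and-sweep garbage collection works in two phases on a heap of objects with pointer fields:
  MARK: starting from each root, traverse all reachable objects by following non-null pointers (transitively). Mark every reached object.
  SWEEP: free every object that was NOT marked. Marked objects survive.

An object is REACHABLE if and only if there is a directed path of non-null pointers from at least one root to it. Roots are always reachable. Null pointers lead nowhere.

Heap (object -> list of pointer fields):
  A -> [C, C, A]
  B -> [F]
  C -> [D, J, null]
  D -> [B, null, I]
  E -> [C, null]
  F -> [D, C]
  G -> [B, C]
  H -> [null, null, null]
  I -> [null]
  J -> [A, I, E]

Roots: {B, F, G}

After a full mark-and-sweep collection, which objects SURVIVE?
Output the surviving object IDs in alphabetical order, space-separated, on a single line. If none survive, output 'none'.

Answer: A B C D E F G I J

Derivation:
Roots: B F G
Mark B: refs=F, marked=B
Mark F: refs=D C, marked=B F
Mark G: refs=B C, marked=B F G
Mark D: refs=B null I, marked=B D F G
Mark C: refs=D J null, marked=B C D F G
Mark I: refs=null, marked=B C D F G I
Mark J: refs=A I E, marked=B C D F G I J
Mark A: refs=C C A, marked=A B C D F G I J
Mark E: refs=C null, marked=A B C D E F G I J
Unmarked (collected): H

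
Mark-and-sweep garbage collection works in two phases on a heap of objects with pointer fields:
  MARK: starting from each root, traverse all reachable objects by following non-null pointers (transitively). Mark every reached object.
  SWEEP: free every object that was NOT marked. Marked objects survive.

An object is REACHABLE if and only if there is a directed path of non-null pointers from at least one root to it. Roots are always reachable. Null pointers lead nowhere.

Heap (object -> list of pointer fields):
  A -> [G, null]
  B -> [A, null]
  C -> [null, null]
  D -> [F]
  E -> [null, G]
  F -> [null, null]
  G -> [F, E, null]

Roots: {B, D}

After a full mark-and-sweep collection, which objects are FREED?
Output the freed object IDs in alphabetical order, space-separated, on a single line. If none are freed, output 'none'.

Answer: C

Derivation:
Roots: B D
Mark B: refs=A null, marked=B
Mark D: refs=F, marked=B D
Mark A: refs=G null, marked=A B D
Mark F: refs=null null, marked=A B D F
Mark G: refs=F E null, marked=A B D F G
Mark E: refs=null G, marked=A B D E F G
Unmarked (collected): C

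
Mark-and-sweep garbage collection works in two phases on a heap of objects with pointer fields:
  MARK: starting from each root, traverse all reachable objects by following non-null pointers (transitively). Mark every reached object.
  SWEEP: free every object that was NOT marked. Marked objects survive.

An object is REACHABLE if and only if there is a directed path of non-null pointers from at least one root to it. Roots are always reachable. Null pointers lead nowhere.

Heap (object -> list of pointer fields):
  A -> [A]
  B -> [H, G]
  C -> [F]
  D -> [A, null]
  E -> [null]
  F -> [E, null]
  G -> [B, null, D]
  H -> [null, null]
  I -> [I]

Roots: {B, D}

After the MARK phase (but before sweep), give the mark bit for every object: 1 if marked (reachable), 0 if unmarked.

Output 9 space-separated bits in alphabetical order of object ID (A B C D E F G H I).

Roots: B D
Mark B: refs=H G, marked=B
Mark D: refs=A null, marked=B D
Mark H: refs=null null, marked=B D H
Mark G: refs=B null D, marked=B D G H
Mark A: refs=A, marked=A B D G H
Unmarked (collected): C E F I

Answer: 1 1 0 1 0 0 1 1 0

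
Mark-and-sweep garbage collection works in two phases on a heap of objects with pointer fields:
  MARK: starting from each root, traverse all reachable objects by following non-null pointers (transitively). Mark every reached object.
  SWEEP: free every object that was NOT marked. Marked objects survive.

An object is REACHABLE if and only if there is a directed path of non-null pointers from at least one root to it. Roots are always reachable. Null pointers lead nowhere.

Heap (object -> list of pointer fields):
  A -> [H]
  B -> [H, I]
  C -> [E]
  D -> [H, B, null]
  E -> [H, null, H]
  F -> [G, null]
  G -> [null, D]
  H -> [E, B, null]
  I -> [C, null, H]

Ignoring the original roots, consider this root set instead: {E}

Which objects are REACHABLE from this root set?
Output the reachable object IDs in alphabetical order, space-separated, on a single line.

Answer: B C E H I

Derivation:
Roots: E
Mark E: refs=H null H, marked=E
Mark H: refs=E B null, marked=E H
Mark B: refs=H I, marked=B E H
Mark I: refs=C null H, marked=B E H I
Mark C: refs=E, marked=B C E H I
Unmarked (collected): A D F G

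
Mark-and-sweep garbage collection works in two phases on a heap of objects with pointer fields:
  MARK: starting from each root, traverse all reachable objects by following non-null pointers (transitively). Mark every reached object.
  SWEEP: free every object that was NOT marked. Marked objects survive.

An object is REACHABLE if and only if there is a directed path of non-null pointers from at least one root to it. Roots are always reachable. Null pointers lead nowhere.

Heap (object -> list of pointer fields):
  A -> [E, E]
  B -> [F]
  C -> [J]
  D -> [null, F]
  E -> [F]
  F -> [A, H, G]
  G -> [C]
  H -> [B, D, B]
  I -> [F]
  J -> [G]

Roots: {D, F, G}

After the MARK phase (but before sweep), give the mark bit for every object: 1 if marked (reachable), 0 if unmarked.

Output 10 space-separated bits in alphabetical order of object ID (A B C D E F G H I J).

Roots: D F G
Mark D: refs=null F, marked=D
Mark F: refs=A H G, marked=D F
Mark G: refs=C, marked=D F G
Mark A: refs=E E, marked=A D F G
Mark H: refs=B D B, marked=A D F G H
Mark C: refs=J, marked=A C D F G H
Mark E: refs=F, marked=A C D E F G H
Mark B: refs=F, marked=A B C D E F G H
Mark J: refs=G, marked=A B C D E F G H J
Unmarked (collected): I

Answer: 1 1 1 1 1 1 1 1 0 1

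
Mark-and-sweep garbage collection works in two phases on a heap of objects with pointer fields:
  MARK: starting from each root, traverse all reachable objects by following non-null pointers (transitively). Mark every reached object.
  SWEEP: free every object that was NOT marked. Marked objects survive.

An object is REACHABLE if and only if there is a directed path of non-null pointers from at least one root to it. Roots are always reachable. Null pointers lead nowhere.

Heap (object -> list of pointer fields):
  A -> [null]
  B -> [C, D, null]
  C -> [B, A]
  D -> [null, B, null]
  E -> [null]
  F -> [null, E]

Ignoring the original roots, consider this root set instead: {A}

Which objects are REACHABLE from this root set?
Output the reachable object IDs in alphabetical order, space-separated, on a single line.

Answer: A

Derivation:
Roots: A
Mark A: refs=null, marked=A
Unmarked (collected): B C D E F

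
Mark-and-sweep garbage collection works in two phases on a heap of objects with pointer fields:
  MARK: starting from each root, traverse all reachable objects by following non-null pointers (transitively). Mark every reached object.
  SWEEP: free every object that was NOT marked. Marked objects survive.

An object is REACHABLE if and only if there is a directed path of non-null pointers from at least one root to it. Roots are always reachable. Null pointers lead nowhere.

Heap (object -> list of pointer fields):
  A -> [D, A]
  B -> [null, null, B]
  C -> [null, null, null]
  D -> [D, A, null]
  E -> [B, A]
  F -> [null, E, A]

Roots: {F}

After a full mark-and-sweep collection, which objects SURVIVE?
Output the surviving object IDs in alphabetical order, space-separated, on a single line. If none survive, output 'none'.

Roots: F
Mark F: refs=null E A, marked=F
Mark E: refs=B A, marked=E F
Mark A: refs=D A, marked=A E F
Mark B: refs=null null B, marked=A B E F
Mark D: refs=D A null, marked=A B D E F
Unmarked (collected): C

Answer: A B D E F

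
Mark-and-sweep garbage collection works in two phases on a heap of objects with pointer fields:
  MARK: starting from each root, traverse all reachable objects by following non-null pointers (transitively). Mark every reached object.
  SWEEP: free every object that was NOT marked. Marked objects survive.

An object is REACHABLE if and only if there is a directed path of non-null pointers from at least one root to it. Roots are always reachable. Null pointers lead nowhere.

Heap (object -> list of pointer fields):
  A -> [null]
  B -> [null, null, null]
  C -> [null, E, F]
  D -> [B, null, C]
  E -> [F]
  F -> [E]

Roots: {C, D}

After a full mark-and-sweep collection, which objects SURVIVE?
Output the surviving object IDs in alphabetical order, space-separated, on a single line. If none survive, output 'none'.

Answer: B C D E F

Derivation:
Roots: C D
Mark C: refs=null E F, marked=C
Mark D: refs=B null C, marked=C D
Mark E: refs=F, marked=C D E
Mark F: refs=E, marked=C D E F
Mark B: refs=null null null, marked=B C D E F
Unmarked (collected): A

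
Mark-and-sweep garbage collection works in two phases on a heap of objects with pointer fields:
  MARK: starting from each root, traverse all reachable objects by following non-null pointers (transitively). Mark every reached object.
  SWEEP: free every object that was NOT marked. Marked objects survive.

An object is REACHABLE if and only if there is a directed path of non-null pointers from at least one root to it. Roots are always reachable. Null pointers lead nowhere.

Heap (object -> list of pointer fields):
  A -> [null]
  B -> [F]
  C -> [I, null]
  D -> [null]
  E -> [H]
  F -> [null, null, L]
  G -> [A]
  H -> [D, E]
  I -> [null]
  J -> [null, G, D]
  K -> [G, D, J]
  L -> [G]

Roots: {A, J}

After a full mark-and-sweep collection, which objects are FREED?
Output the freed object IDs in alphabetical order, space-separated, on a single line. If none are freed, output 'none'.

Roots: A J
Mark A: refs=null, marked=A
Mark J: refs=null G D, marked=A J
Mark G: refs=A, marked=A G J
Mark D: refs=null, marked=A D G J
Unmarked (collected): B C E F H I K L

Answer: B C E F H I K L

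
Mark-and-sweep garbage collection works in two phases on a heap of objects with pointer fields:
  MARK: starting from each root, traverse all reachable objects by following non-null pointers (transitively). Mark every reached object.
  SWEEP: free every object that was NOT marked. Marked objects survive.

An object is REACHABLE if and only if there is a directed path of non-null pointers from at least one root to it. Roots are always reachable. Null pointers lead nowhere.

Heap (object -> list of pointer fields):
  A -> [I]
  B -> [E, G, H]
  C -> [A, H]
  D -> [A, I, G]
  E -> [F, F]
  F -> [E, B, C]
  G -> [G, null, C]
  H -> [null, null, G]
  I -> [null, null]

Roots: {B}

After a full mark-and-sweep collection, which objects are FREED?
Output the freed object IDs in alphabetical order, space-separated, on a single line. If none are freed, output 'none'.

Roots: B
Mark B: refs=E G H, marked=B
Mark E: refs=F F, marked=B E
Mark G: refs=G null C, marked=B E G
Mark H: refs=null null G, marked=B E G H
Mark F: refs=E B C, marked=B E F G H
Mark C: refs=A H, marked=B C E F G H
Mark A: refs=I, marked=A B C E F G H
Mark I: refs=null null, marked=A B C E F G H I
Unmarked (collected): D

Answer: D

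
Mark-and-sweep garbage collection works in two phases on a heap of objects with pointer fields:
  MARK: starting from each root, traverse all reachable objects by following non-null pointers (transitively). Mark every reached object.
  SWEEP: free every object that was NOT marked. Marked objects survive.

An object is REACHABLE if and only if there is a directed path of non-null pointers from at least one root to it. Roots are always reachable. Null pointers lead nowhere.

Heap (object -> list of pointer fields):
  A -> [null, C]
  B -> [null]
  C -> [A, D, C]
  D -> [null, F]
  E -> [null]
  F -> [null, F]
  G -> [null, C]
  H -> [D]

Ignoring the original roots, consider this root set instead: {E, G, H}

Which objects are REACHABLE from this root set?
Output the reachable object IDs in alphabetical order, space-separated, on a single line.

Answer: A C D E F G H

Derivation:
Roots: E G H
Mark E: refs=null, marked=E
Mark G: refs=null C, marked=E G
Mark H: refs=D, marked=E G H
Mark C: refs=A D C, marked=C E G H
Mark D: refs=null F, marked=C D E G H
Mark A: refs=null C, marked=A C D E G H
Mark F: refs=null F, marked=A C D E F G H
Unmarked (collected): B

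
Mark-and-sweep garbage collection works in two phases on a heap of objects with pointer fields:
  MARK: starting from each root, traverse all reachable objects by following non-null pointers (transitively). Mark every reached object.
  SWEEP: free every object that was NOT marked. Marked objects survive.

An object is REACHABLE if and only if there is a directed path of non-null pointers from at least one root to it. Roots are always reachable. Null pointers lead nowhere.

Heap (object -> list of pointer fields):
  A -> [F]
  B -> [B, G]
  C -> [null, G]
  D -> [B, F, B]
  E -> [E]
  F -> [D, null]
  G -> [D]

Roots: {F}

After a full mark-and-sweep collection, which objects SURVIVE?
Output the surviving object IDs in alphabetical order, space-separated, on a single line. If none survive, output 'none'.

Answer: B D F G

Derivation:
Roots: F
Mark F: refs=D null, marked=F
Mark D: refs=B F B, marked=D F
Mark B: refs=B G, marked=B D F
Mark G: refs=D, marked=B D F G
Unmarked (collected): A C E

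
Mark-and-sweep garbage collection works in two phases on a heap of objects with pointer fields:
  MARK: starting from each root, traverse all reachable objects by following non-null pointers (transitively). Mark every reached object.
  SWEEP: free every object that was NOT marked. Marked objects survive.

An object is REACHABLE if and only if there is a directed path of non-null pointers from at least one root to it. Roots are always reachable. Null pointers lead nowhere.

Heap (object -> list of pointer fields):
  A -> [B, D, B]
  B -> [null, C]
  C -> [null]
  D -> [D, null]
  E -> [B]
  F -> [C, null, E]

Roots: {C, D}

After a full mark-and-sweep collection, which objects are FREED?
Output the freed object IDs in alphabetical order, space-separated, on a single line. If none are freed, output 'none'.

Roots: C D
Mark C: refs=null, marked=C
Mark D: refs=D null, marked=C D
Unmarked (collected): A B E F

Answer: A B E F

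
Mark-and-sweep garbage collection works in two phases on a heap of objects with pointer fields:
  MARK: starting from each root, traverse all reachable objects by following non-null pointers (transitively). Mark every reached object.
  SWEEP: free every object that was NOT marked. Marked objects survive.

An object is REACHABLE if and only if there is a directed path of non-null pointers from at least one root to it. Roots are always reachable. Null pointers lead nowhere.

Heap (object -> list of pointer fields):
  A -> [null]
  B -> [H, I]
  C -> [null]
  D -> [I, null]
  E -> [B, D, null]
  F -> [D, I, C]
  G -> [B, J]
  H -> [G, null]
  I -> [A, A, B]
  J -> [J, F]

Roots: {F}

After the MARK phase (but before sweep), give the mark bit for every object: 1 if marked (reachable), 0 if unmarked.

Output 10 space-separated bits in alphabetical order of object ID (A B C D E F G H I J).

Roots: F
Mark F: refs=D I C, marked=F
Mark D: refs=I null, marked=D F
Mark I: refs=A A B, marked=D F I
Mark C: refs=null, marked=C D F I
Mark A: refs=null, marked=A C D F I
Mark B: refs=H I, marked=A B C D F I
Mark H: refs=G null, marked=A B C D F H I
Mark G: refs=B J, marked=A B C D F G H I
Mark J: refs=J F, marked=A B C D F G H I J
Unmarked (collected): E

Answer: 1 1 1 1 0 1 1 1 1 1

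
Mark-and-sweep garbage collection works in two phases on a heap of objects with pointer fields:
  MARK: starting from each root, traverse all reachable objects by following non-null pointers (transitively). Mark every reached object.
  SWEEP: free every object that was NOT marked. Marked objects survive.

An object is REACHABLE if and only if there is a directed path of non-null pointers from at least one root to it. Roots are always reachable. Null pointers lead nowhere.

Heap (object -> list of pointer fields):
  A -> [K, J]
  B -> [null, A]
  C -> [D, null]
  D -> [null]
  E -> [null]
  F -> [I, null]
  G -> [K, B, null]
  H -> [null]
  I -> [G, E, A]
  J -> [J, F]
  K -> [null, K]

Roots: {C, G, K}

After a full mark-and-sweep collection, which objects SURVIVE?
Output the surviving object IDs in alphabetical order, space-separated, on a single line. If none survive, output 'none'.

Roots: C G K
Mark C: refs=D null, marked=C
Mark G: refs=K B null, marked=C G
Mark K: refs=null K, marked=C G K
Mark D: refs=null, marked=C D G K
Mark B: refs=null A, marked=B C D G K
Mark A: refs=K J, marked=A B C D G K
Mark J: refs=J F, marked=A B C D G J K
Mark F: refs=I null, marked=A B C D F G J K
Mark I: refs=G E A, marked=A B C D F G I J K
Mark E: refs=null, marked=A B C D E F G I J K
Unmarked (collected): H

Answer: A B C D E F G I J K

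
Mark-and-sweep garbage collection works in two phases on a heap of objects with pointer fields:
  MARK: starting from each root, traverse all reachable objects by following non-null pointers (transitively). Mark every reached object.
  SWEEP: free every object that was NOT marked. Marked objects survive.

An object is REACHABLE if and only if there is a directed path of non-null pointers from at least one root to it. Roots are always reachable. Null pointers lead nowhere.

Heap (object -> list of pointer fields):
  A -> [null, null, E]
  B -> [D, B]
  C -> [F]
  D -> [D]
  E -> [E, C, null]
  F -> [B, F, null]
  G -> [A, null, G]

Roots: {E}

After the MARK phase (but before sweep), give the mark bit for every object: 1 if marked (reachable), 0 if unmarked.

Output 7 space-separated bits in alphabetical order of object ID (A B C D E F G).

Answer: 0 1 1 1 1 1 0

Derivation:
Roots: E
Mark E: refs=E C null, marked=E
Mark C: refs=F, marked=C E
Mark F: refs=B F null, marked=C E F
Mark B: refs=D B, marked=B C E F
Mark D: refs=D, marked=B C D E F
Unmarked (collected): A G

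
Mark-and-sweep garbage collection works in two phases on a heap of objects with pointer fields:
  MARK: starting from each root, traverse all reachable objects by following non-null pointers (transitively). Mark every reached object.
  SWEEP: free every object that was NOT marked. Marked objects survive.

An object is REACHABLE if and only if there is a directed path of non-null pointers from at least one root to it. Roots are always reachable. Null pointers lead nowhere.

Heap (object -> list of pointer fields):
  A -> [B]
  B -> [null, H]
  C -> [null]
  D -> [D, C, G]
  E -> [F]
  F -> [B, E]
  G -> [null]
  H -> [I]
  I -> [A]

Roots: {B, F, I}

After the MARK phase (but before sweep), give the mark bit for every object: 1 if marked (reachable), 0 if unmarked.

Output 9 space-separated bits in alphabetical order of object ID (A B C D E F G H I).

Answer: 1 1 0 0 1 1 0 1 1

Derivation:
Roots: B F I
Mark B: refs=null H, marked=B
Mark F: refs=B E, marked=B F
Mark I: refs=A, marked=B F I
Mark H: refs=I, marked=B F H I
Mark E: refs=F, marked=B E F H I
Mark A: refs=B, marked=A B E F H I
Unmarked (collected): C D G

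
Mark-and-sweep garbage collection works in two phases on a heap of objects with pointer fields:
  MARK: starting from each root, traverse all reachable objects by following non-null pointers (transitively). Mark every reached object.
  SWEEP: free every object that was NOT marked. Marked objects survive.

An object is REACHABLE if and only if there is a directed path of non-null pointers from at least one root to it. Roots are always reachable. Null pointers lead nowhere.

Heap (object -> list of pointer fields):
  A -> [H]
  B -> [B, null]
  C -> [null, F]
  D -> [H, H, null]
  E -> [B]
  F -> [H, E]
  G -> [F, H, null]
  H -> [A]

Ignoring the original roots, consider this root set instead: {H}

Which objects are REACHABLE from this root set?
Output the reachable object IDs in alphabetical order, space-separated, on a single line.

Answer: A H

Derivation:
Roots: H
Mark H: refs=A, marked=H
Mark A: refs=H, marked=A H
Unmarked (collected): B C D E F G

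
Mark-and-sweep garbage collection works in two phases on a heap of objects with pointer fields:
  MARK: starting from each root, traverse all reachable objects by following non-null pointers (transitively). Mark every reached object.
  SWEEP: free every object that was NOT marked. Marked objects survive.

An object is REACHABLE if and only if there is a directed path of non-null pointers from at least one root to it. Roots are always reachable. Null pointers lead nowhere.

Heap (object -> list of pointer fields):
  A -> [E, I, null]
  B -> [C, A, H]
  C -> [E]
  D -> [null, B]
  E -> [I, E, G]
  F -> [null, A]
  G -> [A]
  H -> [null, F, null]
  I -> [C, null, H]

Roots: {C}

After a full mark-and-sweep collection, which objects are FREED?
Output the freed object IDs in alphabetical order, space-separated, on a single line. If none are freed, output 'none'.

Roots: C
Mark C: refs=E, marked=C
Mark E: refs=I E G, marked=C E
Mark I: refs=C null H, marked=C E I
Mark G: refs=A, marked=C E G I
Mark H: refs=null F null, marked=C E G H I
Mark A: refs=E I null, marked=A C E G H I
Mark F: refs=null A, marked=A C E F G H I
Unmarked (collected): B D

Answer: B D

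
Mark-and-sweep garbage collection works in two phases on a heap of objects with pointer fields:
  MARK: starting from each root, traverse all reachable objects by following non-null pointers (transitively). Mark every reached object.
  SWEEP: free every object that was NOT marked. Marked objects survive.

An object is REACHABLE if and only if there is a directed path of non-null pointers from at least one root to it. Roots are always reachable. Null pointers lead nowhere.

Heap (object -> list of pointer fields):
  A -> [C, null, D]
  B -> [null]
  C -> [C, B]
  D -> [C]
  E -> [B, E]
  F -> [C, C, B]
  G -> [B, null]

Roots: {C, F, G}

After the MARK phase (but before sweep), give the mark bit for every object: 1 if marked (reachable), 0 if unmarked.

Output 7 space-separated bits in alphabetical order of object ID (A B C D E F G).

Roots: C F G
Mark C: refs=C B, marked=C
Mark F: refs=C C B, marked=C F
Mark G: refs=B null, marked=C F G
Mark B: refs=null, marked=B C F G
Unmarked (collected): A D E

Answer: 0 1 1 0 0 1 1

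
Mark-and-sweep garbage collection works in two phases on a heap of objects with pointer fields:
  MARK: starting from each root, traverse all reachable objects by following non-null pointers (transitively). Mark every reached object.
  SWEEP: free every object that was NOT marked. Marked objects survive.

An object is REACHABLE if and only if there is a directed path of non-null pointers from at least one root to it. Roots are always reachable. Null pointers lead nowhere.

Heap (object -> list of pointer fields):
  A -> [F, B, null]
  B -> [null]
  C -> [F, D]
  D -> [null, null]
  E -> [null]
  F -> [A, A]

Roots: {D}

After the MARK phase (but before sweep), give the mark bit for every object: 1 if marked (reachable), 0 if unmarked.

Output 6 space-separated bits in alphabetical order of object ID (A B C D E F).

Answer: 0 0 0 1 0 0

Derivation:
Roots: D
Mark D: refs=null null, marked=D
Unmarked (collected): A B C E F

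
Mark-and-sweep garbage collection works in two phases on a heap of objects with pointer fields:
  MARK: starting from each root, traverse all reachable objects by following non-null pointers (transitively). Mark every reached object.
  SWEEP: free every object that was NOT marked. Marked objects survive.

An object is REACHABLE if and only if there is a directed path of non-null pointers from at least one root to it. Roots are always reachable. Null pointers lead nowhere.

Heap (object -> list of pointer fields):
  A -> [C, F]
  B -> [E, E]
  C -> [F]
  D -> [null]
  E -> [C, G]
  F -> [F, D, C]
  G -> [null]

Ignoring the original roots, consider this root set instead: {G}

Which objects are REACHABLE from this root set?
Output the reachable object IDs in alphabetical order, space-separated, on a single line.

Answer: G

Derivation:
Roots: G
Mark G: refs=null, marked=G
Unmarked (collected): A B C D E F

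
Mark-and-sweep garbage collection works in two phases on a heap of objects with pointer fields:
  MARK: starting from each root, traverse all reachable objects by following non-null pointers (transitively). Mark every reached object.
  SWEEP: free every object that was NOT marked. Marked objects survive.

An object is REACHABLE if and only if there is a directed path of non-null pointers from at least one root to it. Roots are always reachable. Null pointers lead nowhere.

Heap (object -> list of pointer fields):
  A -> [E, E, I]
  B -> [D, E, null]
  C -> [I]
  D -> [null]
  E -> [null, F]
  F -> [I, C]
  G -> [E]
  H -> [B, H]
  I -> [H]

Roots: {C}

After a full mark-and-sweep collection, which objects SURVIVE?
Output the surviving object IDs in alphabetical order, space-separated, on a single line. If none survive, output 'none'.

Answer: B C D E F H I

Derivation:
Roots: C
Mark C: refs=I, marked=C
Mark I: refs=H, marked=C I
Mark H: refs=B H, marked=C H I
Mark B: refs=D E null, marked=B C H I
Mark D: refs=null, marked=B C D H I
Mark E: refs=null F, marked=B C D E H I
Mark F: refs=I C, marked=B C D E F H I
Unmarked (collected): A G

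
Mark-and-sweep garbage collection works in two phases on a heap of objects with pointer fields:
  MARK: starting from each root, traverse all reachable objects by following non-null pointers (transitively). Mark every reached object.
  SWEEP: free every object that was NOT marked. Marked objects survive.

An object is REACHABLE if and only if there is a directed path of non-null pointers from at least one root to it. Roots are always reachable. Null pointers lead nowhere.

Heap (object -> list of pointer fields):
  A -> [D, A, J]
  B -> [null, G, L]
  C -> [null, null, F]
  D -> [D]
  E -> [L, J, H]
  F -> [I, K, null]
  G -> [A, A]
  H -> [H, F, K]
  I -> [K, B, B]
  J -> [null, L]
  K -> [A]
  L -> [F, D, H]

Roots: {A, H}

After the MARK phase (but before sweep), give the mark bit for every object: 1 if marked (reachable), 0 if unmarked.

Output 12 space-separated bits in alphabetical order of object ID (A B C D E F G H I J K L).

Roots: A H
Mark A: refs=D A J, marked=A
Mark H: refs=H F K, marked=A H
Mark D: refs=D, marked=A D H
Mark J: refs=null L, marked=A D H J
Mark F: refs=I K null, marked=A D F H J
Mark K: refs=A, marked=A D F H J K
Mark L: refs=F D H, marked=A D F H J K L
Mark I: refs=K B B, marked=A D F H I J K L
Mark B: refs=null G L, marked=A B D F H I J K L
Mark G: refs=A A, marked=A B D F G H I J K L
Unmarked (collected): C E

Answer: 1 1 0 1 0 1 1 1 1 1 1 1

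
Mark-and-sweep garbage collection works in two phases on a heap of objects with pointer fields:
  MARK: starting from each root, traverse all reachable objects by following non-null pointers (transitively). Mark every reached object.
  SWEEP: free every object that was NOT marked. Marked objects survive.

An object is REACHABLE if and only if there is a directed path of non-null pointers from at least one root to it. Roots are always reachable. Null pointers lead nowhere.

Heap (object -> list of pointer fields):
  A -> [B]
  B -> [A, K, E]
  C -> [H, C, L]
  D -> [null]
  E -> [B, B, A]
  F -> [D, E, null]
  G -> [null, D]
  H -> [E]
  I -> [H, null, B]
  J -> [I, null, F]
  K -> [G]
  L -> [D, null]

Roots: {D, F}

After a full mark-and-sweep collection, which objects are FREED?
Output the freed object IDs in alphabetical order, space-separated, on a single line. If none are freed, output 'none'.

Roots: D F
Mark D: refs=null, marked=D
Mark F: refs=D E null, marked=D F
Mark E: refs=B B A, marked=D E F
Mark B: refs=A K E, marked=B D E F
Mark A: refs=B, marked=A B D E F
Mark K: refs=G, marked=A B D E F K
Mark G: refs=null D, marked=A B D E F G K
Unmarked (collected): C H I J L

Answer: C H I J L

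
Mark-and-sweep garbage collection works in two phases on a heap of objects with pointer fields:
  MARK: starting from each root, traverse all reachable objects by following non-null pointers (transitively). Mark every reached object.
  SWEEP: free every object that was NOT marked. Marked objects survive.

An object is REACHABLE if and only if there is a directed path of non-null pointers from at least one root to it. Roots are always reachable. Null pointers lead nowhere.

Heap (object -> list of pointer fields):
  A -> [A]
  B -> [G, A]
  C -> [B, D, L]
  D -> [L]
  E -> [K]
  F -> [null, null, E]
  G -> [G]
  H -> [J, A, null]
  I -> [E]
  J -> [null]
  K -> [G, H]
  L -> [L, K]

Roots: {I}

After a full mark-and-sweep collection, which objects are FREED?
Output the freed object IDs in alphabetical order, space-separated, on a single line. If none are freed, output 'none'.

Answer: B C D F L

Derivation:
Roots: I
Mark I: refs=E, marked=I
Mark E: refs=K, marked=E I
Mark K: refs=G H, marked=E I K
Mark G: refs=G, marked=E G I K
Mark H: refs=J A null, marked=E G H I K
Mark J: refs=null, marked=E G H I J K
Mark A: refs=A, marked=A E G H I J K
Unmarked (collected): B C D F L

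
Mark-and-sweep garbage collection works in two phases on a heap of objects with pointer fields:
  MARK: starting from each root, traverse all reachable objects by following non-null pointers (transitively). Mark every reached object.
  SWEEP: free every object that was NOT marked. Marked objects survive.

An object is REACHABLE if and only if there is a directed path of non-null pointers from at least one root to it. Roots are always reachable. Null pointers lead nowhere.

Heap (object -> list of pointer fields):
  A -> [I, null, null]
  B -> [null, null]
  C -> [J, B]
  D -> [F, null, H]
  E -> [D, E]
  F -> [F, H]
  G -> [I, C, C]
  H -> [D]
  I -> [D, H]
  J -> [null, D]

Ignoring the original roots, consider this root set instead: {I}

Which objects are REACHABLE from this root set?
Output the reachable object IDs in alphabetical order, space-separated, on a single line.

Roots: I
Mark I: refs=D H, marked=I
Mark D: refs=F null H, marked=D I
Mark H: refs=D, marked=D H I
Mark F: refs=F H, marked=D F H I
Unmarked (collected): A B C E G J

Answer: D F H I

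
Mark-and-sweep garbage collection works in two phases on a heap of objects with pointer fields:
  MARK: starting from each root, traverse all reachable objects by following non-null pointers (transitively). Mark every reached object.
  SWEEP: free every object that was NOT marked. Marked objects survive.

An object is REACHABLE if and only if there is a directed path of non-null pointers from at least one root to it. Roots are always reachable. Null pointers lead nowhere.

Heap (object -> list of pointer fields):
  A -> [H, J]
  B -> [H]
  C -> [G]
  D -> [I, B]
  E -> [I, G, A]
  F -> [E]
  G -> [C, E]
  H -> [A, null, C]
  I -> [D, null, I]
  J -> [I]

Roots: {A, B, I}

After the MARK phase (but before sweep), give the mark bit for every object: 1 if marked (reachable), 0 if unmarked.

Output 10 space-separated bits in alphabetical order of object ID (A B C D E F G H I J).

Answer: 1 1 1 1 1 0 1 1 1 1

Derivation:
Roots: A B I
Mark A: refs=H J, marked=A
Mark B: refs=H, marked=A B
Mark I: refs=D null I, marked=A B I
Mark H: refs=A null C, marked=A B H I
Mark J: refs=I, marked=A B H I J
Mark D: refs=I B, marked=A B D H I J
Mark C: refs=G, marked=A B C D H I J
Mark G: refs=C E, marked=A B C D G H I J
Mark E: refs=I G A, marked=A B C D E G H I J
Unmarked (collected): F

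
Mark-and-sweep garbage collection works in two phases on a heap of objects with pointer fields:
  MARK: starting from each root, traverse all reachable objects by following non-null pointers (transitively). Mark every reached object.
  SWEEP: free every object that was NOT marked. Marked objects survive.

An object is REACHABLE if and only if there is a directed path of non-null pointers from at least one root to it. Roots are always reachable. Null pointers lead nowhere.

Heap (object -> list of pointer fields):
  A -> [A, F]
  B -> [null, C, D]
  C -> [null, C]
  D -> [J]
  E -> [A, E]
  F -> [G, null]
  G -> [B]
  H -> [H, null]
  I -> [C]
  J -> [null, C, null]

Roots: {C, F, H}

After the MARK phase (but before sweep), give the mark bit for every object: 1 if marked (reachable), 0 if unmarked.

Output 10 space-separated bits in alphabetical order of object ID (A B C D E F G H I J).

Answer: 0 1 1 1 0 1 1 1 0 1

Derivation:
Roots: C F H
Mark C: refs=null C, marked=C
Mark F: refs=G null, marked=C F
Mark H: refs=H null, marked=C F H
Mark G: refs=B, marked=C F G H
Mark B: refs=null C D, marked=B C F G H
Mark D: refs=J, marked=B C D F G H
Mark J: refs=null C null, marked=B C D F G H J
Unmarked (collected): A E I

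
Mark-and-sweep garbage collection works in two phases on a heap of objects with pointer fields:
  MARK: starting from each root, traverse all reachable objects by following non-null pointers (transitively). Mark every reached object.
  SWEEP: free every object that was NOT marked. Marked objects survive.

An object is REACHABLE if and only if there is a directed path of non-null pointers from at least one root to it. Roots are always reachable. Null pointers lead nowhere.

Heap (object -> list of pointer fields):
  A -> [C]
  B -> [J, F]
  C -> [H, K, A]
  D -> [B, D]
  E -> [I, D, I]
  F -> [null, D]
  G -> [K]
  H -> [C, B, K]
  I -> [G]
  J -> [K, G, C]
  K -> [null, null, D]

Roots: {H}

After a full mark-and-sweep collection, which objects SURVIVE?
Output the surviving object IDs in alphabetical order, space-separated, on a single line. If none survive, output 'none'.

Roots: H
Mark H: refs=C B K, marked=H
Mark C: refs=H K A, marked=C H
Mark B: refs=J F, marked=B C H
Mark K: refs=null null D, marked=B C H K
Mark A: refs=C, marked=A B C H K
Mark J: refs=K G C, marked=A B C H J K
Mark F: refs=null D, marked=A B C F H J K
Mark D: refs=B D, marked=A B C D F H J K
Mark G: refs=K, marked=A B C D F G H J K
Unmarked (collected): E I

Answer: A B C D F G H J K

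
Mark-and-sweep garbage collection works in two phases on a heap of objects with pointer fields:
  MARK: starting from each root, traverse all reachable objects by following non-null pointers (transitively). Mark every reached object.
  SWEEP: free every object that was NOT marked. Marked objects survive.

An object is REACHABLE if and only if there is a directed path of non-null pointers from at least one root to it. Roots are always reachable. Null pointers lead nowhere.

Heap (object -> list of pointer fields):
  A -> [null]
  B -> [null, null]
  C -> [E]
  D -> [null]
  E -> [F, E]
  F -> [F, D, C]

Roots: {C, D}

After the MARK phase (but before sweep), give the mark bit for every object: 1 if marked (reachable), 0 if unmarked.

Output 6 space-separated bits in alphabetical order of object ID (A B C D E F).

Answer: 0 0 1 1 1 1

Derivation:
Roots: C D
Mark C: refs=E, marked=C
Mark D: refs=null, marked=C D
Mark E: refs=F E, marked=C D E
Mark F: refs=F D C, marked=C D E F
Unmarked (collected): A B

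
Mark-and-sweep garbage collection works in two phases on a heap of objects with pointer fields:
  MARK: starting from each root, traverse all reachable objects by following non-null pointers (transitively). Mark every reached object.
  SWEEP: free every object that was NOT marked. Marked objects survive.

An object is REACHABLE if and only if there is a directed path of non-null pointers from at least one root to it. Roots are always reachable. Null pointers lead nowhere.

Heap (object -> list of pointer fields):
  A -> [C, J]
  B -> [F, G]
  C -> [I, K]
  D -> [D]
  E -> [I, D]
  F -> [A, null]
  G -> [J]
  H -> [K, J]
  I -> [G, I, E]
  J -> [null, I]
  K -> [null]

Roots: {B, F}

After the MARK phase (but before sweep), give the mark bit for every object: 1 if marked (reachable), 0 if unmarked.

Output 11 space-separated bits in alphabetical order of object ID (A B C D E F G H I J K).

Roots: B F
Mark B: refs=F G, marked=B
Mark F: refs=A null, marked=B F
Mark G: refs=J, marked=B F G
Mark A: refs=C J, marked=A B F G
Mark J: refs=null I, marked=A B F G J
Mark C: refs=I K, marked=A B C F G J
Mark I: refs=G I E, marked=A B C F G I J
Mark K: refs=null, marked=A B C F G I J K
Mark E: refs=I D, marked=A B C E F G I J K
Mark D: refs=D, marked=A B C D E F G I J K
Unmarked (collected): H

Answer: 1 1 1 1 1 1 1 0 1 1 1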